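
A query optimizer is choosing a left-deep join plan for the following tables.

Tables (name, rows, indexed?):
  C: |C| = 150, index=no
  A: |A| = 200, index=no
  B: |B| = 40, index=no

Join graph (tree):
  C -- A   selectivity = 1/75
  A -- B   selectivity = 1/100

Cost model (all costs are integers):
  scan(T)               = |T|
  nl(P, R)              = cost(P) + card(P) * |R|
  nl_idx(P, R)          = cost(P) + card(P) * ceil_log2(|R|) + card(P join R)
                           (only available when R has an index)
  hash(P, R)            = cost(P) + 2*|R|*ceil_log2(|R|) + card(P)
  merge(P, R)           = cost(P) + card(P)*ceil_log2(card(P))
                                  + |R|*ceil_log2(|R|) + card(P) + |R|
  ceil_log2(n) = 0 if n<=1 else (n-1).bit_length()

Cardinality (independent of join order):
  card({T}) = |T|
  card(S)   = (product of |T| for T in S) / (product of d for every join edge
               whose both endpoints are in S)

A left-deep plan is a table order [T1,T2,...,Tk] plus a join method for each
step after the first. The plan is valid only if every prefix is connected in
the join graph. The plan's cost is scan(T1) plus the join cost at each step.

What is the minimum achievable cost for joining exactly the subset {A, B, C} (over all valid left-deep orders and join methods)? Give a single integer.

Selinger DP over subsets of {A,B,C}:
  {C}: scan cost=150, card=150
  {A}: scan cost=200, card=200
  {B}: scan cost=40, card=40
  {AC}: card=400; try (C,hash)→2800, (A,merge)→3300, (C,merge)→3350, (A,hash)→3500, (A,nl)→30150, (C,nl)→30200; best=2800 via (C,hash)
  {AB}: card=80; try (B,hash)→880, (A,merge)→2120, (B,merge)→2280, (A,hash)→3280, (A,nl)→8040, (B,nl)→8200; best=880 via (B,hash)
  {ABC}: card=160; try (C,merge)→2870, (C,hash)→3360, (B,hash)→3680, (B,merge)→7080, (C,nl)→12880, (B,nl)→18800; best=2870 via (C,merge)

2870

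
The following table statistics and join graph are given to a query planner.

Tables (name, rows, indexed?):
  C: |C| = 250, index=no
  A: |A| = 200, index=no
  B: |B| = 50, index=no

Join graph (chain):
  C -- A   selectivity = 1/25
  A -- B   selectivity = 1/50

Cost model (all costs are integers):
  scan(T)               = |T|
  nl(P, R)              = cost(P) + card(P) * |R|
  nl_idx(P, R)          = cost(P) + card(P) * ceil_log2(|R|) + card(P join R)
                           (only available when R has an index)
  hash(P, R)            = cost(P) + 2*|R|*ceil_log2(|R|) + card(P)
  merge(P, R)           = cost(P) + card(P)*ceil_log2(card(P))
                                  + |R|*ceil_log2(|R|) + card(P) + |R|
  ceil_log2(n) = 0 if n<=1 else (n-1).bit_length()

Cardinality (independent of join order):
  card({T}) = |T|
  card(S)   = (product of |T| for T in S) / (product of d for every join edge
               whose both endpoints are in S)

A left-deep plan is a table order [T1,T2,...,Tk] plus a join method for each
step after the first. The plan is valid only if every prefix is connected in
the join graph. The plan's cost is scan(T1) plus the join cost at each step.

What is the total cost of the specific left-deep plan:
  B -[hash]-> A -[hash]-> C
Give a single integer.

7500

step 1: scan B: cost=50, card=50
step 2: join A via hash
    card(P join A) = 50*200/(50) = 200
    cost = 50 + 2*200*8 + 50 = 3300
step 3: join C via hash
    card(P join C) = 200*250/(25) = 2000
    cost = 3300 + 2*250*8 + 200 = 7500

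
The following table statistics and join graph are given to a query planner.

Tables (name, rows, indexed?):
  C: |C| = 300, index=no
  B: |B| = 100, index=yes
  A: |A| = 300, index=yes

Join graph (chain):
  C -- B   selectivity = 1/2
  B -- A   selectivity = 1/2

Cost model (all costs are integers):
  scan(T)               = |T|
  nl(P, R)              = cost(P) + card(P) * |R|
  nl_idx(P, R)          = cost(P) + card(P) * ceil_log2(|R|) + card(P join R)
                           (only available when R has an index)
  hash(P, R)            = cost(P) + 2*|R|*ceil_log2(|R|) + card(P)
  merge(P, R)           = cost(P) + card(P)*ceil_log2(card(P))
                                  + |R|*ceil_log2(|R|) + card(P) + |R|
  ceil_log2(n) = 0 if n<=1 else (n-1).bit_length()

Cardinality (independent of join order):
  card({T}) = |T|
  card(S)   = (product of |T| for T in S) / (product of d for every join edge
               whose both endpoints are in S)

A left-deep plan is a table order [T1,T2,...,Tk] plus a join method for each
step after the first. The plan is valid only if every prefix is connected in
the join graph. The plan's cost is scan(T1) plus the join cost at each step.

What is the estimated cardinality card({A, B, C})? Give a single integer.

2250000

Tables in S: A(300), B(100), C(300)
Edges inside S: C-B(d=2), B-A(d=2)
numerator = 300 * 100 * 300 = 9000000
denominator = 2 * 2 = 4
card(S) = 9000000 / 4 = 2250000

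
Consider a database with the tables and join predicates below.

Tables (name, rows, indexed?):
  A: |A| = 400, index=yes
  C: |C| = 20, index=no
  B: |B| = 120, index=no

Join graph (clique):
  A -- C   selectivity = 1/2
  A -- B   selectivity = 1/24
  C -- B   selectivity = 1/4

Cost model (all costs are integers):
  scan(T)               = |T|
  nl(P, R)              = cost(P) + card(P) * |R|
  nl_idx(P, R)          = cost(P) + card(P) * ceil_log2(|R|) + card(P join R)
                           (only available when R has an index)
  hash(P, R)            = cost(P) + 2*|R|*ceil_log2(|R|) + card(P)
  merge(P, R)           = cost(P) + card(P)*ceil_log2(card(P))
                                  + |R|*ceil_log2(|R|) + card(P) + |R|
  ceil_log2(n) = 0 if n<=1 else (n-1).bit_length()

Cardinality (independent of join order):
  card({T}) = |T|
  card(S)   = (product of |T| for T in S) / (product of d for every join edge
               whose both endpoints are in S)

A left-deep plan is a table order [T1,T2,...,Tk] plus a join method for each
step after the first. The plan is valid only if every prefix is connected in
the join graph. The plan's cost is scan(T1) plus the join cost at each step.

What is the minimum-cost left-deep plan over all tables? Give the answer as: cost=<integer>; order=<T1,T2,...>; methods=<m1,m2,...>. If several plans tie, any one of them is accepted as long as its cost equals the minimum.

Selinger DP (subsets sized 1..n):
  {A}: scan cost=400, card=400
  {C}: scan cost=20, card=20
  {B}: scan cost=120, card=120
  {AC}: card=4000; try (C,hash)→1000, (A,merge)→4140, (A,nl_idx)→4200, (C,merge)→4520, (A,hash)→7240, (A,nl)→8020 …(+1); best=1000 via (C,hash)
  {AB}: card=2000; try (B,hash)→2480, (A,nl_idx)→3200, (A,merge)→5080, (B,merge)→5360, (A,hash)→7440, (A,nl)→48120 …(+1); best=2480 via (B,hash)
  {BC}: card=600; try (C,hash)→440, (B,merge)→1100, (C,merge)→1200, (B,hash)→1720, (B,nl)→2420, (C,nl)→2520; best=440 via (C,hash)
  {ABC}: card=5000; try (C,hash)→4680, (B,hash)→6680, (A,hash)→8240, (A,nl_idx)→10840, (A,merge)→11040, (C,merge)→26600 …(+4); best=4680 via (C,hash)

cost=4680; order=A,B,C; methods=hash,hash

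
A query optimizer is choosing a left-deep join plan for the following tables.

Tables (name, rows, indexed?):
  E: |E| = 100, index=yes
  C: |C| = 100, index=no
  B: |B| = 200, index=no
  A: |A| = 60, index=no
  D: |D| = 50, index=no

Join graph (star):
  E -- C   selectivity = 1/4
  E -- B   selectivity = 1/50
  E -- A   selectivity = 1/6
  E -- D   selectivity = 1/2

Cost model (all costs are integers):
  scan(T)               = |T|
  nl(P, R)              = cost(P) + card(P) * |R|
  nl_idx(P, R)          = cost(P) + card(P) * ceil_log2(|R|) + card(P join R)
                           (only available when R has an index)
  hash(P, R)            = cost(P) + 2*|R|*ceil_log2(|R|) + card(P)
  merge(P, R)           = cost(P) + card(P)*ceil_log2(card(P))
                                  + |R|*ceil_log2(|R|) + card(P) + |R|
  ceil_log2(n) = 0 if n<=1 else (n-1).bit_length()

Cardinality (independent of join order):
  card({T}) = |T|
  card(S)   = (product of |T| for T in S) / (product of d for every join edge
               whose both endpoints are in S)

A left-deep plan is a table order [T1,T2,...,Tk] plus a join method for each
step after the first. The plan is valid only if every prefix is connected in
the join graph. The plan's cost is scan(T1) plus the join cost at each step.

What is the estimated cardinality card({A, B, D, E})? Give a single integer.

100000

Tables in S: A(60), B(200), D(50), E(100)
Edges inside S: E-B(d=50), E-A(d=6), E-D(d=2)
numerator = 60 * 200 * 50 * 100 = 60000000
denominator = 50 * 6 * 2 = 600
card(S) = 60000000 / 600 = 100000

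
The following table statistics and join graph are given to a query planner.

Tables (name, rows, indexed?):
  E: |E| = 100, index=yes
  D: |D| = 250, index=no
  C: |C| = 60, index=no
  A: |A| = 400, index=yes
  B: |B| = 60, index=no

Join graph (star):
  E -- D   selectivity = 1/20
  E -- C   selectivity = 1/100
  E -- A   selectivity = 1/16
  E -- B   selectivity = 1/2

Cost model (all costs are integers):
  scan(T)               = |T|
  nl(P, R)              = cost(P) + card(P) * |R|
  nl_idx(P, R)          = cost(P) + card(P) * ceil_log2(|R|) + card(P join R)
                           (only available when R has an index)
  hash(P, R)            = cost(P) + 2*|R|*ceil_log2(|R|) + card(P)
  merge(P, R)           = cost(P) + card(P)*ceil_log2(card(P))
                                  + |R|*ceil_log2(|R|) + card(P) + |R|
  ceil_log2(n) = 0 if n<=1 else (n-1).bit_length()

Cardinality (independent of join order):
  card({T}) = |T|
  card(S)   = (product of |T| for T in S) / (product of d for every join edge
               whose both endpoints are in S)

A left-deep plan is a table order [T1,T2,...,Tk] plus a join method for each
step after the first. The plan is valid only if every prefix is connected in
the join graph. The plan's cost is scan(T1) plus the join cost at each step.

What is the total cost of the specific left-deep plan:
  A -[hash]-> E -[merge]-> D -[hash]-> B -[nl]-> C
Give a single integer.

step 1: scan A: cost=400, card=400
step 2: join E via hash
    card(P join E) = 400*100/(16) = 2500
    cost = 400 + 2*100*7 + 400 = 2200
step 3: join D via merge
    card(P join D) = 2500*250/(20) = 31250
    cost = 2200 + 2500*12 + 250*8 + 2500 + 250 = 36950
step 4: join B via hash
    card(P join B) = 31250*60/(2) = 937500
    cost = 36950 + 2*60*6 + 31250 = 68920
step 5: join C via nl
    card(P join C) = 937500*60/(100) = 562500
    cost = 68920 + 937500*60 = 56318920

56318920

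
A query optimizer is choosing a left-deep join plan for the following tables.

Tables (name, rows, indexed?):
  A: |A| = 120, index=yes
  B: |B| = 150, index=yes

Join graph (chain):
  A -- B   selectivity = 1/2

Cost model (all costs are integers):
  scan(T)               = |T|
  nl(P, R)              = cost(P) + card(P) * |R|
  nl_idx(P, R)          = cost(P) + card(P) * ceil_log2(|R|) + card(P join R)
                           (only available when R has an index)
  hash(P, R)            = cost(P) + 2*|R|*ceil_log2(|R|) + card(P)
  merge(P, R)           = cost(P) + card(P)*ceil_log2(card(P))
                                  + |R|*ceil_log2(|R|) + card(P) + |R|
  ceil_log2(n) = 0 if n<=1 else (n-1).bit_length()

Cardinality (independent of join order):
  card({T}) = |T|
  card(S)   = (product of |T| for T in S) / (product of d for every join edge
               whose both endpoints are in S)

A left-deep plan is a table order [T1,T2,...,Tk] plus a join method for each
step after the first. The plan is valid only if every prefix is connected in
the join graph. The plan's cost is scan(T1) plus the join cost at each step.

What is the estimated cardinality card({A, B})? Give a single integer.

Tables in S: A(120), B(150)
Edges inside S: A-B(d=2)
numerator = 120 * 150 = 18000
denominator = 2 = 2
card(S) = 18000 / 2 = 9000

9000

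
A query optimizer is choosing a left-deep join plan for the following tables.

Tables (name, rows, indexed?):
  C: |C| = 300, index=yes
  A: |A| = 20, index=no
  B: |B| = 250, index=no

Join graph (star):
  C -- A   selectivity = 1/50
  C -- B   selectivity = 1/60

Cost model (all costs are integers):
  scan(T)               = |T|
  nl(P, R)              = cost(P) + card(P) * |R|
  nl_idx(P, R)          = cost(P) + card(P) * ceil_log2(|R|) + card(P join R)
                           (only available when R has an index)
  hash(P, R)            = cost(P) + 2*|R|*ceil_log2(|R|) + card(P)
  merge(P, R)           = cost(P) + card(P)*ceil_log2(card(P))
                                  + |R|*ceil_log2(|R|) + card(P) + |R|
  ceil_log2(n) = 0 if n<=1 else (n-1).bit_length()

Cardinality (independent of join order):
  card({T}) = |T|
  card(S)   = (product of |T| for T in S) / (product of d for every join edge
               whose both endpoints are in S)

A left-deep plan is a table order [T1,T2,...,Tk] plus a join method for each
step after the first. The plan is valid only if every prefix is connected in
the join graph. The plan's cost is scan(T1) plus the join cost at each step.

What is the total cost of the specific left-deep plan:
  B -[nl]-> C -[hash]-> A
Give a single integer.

step 1: scan B: cost=250, card=250
step 2: join C via nl
    card(P join C) = 250*300/(60) = 1250
    cost = 250 + 250*300 = 75250
step 3: join A via hash
    card(P join A) = 1250*20/(50) = 500
    cost = 75250 + 2*20*5 + 1250 = 76700

76700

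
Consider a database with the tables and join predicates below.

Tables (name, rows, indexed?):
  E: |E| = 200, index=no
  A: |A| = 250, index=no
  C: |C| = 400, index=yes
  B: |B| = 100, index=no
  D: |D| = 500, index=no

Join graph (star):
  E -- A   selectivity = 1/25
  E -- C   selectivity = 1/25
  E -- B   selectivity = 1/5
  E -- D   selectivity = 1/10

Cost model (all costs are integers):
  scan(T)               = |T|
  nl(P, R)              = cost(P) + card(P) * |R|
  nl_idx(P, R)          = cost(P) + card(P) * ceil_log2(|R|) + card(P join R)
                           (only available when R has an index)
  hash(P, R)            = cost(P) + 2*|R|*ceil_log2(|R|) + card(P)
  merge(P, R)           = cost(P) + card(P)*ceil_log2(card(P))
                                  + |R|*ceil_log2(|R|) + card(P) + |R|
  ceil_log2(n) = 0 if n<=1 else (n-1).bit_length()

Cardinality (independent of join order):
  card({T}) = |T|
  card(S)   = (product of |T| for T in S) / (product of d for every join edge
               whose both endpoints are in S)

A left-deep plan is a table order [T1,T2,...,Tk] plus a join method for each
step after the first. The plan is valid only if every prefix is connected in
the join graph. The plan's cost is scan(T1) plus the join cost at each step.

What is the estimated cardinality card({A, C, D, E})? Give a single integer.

1600000

Tables in S: A(250), C(400), D(500), E(200)
Edges inside S: E-A(d=25), E-C(d=25), E-D(d=10)
numerator = 250 * 400 * 500 * 200 = 10000000000
denominator = 25 * 25 * 10 = 6250
card(S) = 10000000000 / 6250 = 1600000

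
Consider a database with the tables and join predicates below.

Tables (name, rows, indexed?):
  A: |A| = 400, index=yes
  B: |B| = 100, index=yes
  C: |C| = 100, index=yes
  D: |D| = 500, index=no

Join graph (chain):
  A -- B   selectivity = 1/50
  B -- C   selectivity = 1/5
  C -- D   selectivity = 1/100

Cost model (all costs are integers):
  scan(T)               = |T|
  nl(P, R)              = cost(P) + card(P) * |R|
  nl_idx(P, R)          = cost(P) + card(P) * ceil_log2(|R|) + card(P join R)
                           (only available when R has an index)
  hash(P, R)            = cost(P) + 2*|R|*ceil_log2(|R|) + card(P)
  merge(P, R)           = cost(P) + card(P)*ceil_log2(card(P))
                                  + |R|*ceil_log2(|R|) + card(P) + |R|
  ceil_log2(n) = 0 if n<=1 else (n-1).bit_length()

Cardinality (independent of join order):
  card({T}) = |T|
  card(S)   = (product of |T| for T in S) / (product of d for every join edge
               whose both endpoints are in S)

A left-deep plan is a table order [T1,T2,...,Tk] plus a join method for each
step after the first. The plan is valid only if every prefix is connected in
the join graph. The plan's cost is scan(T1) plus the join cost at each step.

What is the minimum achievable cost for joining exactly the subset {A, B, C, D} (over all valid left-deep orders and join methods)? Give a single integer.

21500

Selinger DP over subsets of {A,B,C,D}:
  {A}: scan cost=400, card=400
  {B}: scan cost=100, card=100
  {C}: scan cost=100, card=100
  {D}: scan cost=500, card=500
  {AB}: card=800; try (A,nl_idx)→1800, (B,hash)→2200, (B,nl_idx)→4000, (A,merge)→4900, (B,merge)→5200, (A,hash)→7400 …(+2); best=1800 via (A,nl_idx)
  {BC}: card=2000; try (C,hash)→1600, (B,hash)→1600, (C,merge)→1700, (B,merge)→1700, (C,nl_idx)→2800, (B,nl_idx)→2800 …(+2); best=1600 via (C,hash)
  {CD}: card=500; try (C,hash)→2400, (C,nl_idx)→4500, (D,merge)→5900, (C,merge)→6300, (D,hash)→9200, (D,nl)→50100 …(+1); best=2400 via (C,hash)
  {ABC}: card=16000; try (C,hash)→4000, (A,hash)→10800, (C,merge)→11400, (C,nl_idx)→23400, (A,merge)→29600, (A,nl_idx)→35600 …(+2); best=4000 via (C,hash)
  {BCD}: card=10000; try (B,hash)→4300, (B,merge)→8200, (D,hash)→12600, (B,nl_idx)→15900, (D,merge)→30600, (B,nl)→52400 …(+1); best=4300 via (B,hash)
  {ABCD}: card=80000; try (A,hash)→21500, (D,hash)→29000, (A,merge)→158300, (A,nl_idx)→174300, (D,merge)→249000, (A,nl)→4004300 …(+1); best=21500 via (A,hash)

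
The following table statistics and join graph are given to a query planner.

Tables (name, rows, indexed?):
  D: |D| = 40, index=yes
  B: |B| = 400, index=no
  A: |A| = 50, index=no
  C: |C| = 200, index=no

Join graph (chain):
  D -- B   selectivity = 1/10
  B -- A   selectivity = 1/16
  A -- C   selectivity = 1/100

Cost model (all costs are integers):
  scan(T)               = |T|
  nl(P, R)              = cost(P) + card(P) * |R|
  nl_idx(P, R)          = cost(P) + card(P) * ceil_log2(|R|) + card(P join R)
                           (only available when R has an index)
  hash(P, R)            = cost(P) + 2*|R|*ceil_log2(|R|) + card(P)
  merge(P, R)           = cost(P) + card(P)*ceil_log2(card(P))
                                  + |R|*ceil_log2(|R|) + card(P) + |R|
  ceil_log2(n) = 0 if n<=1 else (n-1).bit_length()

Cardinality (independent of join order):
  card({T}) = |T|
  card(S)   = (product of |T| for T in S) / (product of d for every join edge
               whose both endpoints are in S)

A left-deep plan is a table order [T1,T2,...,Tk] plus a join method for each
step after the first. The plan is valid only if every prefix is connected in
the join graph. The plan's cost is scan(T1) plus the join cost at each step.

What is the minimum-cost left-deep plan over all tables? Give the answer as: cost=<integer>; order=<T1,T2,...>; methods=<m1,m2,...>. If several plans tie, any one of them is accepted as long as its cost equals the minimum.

cost=8780; order=C,A,B,D; methods=hash,merge,hash

Selinger DP (subsets sized 1..n):
  {D}: scan cost=40, card=40
  {B}: scan cost=400, card=400
  {A}: scan cost=50, card=50
  {C}: scan cost=200, card=200
  {BD}: card=1600; try (D,hash)→1280, (B,merge)→4320, (D,nl_idx)→4400, (D,merge)→4680, (B,hash)→7280, (B,nl)→16040 …(+1); best=1280 via (D,hash)
  {AB}: card=1250; try (A,hash)→1400, (B,merge)→4400, (A,merge)→4750, (B,hash)→7300, (B,nl)→20050, (A,nl)→20400; best=1400 via (A,hash)
  {AC}: card=100; try (A,hash)→1000, (C,merge)→2200, (A,merge)→2350, (C,hash)→3300, (C,nl)→10050, (A,nl)→10200; best=1000 via (A,hash)
  {ABD}: card=5000; try (D,hash)→3130, (A,hash)→3480, (D,nl_idx)→13900, (D,merge)→16680, (A,merge)→20830, (D,nl)→51400 …(+1); best=3130 via (D,hash)
  {ABC}: card=2500; try (B,merge)→5800, (C,hash)→5850, (B,hash)→8300, (C,merge)→18200, (B,nl)→41000, (C,nl)→251400; best=5800 via (B,merge)
  {ABCD}: card=10000; try (D,hash)→8780, (C,hash)→11330, (D,nl_idx)→30800, (D,merge)→38580, (C,merge)→74930, (D,nl)→105800 …(+1); best=8780 via (D,hash)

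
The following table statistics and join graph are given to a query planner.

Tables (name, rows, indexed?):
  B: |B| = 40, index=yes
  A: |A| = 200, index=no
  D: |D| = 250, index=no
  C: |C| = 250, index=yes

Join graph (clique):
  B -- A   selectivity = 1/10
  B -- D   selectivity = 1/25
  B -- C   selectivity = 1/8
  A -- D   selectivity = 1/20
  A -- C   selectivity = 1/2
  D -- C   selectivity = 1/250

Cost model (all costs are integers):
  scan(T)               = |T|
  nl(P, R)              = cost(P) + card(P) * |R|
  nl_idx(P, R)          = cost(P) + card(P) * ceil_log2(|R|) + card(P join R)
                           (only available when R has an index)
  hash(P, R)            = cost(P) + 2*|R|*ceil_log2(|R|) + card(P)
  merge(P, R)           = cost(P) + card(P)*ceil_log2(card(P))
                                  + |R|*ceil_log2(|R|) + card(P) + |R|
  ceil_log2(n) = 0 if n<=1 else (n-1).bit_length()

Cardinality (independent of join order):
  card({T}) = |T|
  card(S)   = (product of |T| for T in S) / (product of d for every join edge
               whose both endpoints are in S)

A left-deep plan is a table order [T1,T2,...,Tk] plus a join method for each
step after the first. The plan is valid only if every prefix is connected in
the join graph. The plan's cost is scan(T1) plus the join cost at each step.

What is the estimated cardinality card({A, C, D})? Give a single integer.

Tables in S: A(200), C(250), D(250)
Edges inside S: A-D(d=20), A-C(d=2), D-C(d=250)
numerator = 200 * 250 * 250 = 12500000
denominator = 20 * 2 * 250 = 10000
card(S) = 12500000 / 10000 = 1250

1250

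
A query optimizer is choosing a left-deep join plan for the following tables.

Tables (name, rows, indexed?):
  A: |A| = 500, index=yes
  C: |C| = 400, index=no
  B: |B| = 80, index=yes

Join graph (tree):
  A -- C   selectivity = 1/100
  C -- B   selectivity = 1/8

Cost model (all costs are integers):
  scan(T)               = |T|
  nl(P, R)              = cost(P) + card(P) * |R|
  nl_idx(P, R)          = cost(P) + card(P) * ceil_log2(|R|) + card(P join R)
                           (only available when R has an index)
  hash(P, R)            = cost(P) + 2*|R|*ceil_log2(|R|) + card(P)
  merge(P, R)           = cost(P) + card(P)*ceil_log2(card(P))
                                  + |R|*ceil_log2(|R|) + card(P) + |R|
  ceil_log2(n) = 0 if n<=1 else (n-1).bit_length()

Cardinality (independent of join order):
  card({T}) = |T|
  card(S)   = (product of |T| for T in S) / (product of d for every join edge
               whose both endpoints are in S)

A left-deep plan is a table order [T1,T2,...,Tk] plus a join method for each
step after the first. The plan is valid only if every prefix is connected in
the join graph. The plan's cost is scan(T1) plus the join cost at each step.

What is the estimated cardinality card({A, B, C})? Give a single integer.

Tables in S: A(500), B(80), C(400)
Edges inside S: A-C(d=100), C-B(d=8)
numerator = 500 * 80 * 400 = 16000000
denominator = 100 * 8 = 800
card(S) = 16000000 / 800 = 20000

20000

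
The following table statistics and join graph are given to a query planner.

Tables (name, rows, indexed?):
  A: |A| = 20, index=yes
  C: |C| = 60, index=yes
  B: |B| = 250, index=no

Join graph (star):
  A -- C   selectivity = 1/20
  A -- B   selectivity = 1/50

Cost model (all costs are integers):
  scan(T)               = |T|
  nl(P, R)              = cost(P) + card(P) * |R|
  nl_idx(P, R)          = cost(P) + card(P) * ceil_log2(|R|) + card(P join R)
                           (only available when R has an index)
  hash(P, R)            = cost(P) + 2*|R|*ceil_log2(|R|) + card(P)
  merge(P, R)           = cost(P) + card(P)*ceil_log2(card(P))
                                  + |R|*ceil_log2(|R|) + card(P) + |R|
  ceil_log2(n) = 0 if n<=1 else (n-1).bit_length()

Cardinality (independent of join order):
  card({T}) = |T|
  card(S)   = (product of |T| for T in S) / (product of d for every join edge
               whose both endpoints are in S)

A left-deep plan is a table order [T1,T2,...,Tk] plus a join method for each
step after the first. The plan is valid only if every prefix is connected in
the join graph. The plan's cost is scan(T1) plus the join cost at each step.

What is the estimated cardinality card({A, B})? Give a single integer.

Tables in S: A(20), B(250)
Edges inside S: A-B(d=50)
numerator = 20 * 250 = 5000
denominator = 50 = 50
card(S) = 5000 / 50 = 100

100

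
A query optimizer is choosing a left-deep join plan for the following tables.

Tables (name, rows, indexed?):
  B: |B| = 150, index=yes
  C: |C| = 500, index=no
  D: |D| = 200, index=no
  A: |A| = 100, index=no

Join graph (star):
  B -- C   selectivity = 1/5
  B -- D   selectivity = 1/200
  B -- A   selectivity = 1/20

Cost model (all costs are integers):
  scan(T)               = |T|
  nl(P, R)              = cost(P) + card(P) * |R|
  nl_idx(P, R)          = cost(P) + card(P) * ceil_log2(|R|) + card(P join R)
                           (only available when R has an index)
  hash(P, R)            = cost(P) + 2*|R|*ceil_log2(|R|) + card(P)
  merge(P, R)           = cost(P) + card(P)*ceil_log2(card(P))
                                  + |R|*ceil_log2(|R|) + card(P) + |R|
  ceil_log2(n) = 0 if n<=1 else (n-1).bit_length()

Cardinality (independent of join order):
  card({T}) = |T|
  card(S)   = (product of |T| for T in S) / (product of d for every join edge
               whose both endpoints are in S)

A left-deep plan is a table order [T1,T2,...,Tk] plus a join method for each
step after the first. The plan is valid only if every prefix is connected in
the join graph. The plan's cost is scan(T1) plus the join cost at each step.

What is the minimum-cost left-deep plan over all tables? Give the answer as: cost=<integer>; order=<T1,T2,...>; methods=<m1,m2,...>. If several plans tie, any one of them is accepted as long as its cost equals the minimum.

Selinger DP (subsets sized 1..n):
  {B}: scan cost=150, card=150
  {C}: scan cost=500, card=500
  {D}: scan cost=200, card=200
  {A}: scan cost=100, card=100
  {BC}: card=15000; try (B,hash)→3400, (C,merge)→6500, (B,merge)→6850, (C,hash)→9300, (B,nl_idx)→19500, (C,nl)→75150 …(+1); best=3400 via (B,hash)
  {BD}: card=150; try (B,nl_idx)→1950, (B,hash)→2800, (D,merge)→3300, (B,merge)→3350, (D,hash)→3500, (D,nl)→30150 …(+1); best=1950 via (B,nl_idx)
  {AB}: card=750; try (B,nl_idx)→1650, (A,hash)→1700, (B,merge)→2250, (A,merge)→2300, (B,hash)→2600, (B,nl)→15100 …(+1); best=1650 via (B,nl_idx)
  {BCD}: card=15000; try (C,merge)→8300, (C,hash)→11100, (D,hash)→21600, (C,nl)→76950, (D,merge)→230200, (D,nl)→3003400; best=8300 via (C,merge)
  {ABC}: card=75000; try (C,hash)→11400, (C,merge)→14900, (A,hash)→19800, (A,merge)→229200, (C,nl)→376650, (A,nl)→1503400; best=11400 via (C,hash)
  {ABD}: card=750; try (A,hash)→3500, (A,merge)→4100, (D,hash)→5600, (D,merge)→11700, (A,nl)→16950, (D,nl)→151650; best=3500 via (A,hash)
  {ABCD}: card=75000; try (C,hash)→13250, (C,merge)→16750, (A,hash)→24700, (D,hash)→89600, (A,merge)→234100, (C,nl)→378500 …(+3); best=13250 via (C,hash)

cost=13250; order=D,B,A,C; methods=nl_idx,hash,hash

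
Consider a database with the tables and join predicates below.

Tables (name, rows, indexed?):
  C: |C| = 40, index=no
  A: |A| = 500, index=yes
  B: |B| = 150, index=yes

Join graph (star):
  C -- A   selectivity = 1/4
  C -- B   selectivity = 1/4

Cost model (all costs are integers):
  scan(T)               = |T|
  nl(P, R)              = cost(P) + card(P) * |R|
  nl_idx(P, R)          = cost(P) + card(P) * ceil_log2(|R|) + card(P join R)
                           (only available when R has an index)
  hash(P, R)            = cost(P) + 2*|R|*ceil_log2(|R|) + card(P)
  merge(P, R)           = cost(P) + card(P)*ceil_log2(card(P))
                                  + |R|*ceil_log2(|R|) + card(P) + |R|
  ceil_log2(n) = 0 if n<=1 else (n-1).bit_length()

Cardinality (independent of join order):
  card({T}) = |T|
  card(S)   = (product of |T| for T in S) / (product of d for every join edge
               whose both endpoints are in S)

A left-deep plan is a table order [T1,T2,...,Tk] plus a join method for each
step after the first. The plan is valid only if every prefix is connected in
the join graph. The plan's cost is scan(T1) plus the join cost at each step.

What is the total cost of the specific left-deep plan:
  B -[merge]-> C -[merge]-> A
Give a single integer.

step 1: scan B: cost=150, card=150
step 2: join C via merge
    card(P join C) = 150*40/(4) = 1500
    cost = 150 + 150*8 + 40*6 + 150 + 40 = 1780
step 3: join A via merge
    card(P join A) = 1500*500/(4) = 187500
    cost = 1780 + 1500*11 + 500*9 + 1500 + 500 = 24780

24780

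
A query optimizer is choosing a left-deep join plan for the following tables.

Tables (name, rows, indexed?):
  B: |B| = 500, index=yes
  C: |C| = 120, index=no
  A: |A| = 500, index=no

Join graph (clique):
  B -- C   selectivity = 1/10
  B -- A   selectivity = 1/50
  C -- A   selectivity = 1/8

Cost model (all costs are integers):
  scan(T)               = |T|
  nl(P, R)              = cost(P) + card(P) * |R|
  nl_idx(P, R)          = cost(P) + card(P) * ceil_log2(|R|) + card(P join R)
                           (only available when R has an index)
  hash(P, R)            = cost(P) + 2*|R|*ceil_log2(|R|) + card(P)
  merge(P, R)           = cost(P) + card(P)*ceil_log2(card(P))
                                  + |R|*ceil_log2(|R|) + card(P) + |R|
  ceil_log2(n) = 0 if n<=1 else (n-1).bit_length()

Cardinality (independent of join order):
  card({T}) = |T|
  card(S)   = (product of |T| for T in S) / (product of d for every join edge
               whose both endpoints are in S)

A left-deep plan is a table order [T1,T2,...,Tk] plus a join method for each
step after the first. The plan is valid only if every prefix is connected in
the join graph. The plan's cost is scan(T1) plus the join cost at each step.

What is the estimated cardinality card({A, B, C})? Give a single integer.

7500

Tables in S: A(500), B(500), C(120)
Edges inside S: B-C(d=10), B-A(d=50), C-A(d=8)
numerator = 500 * 500 * 120 = 30000000
denominator = 10 * 50 * 8 = 4000
card(S) = 30000000 / 4000 = 7500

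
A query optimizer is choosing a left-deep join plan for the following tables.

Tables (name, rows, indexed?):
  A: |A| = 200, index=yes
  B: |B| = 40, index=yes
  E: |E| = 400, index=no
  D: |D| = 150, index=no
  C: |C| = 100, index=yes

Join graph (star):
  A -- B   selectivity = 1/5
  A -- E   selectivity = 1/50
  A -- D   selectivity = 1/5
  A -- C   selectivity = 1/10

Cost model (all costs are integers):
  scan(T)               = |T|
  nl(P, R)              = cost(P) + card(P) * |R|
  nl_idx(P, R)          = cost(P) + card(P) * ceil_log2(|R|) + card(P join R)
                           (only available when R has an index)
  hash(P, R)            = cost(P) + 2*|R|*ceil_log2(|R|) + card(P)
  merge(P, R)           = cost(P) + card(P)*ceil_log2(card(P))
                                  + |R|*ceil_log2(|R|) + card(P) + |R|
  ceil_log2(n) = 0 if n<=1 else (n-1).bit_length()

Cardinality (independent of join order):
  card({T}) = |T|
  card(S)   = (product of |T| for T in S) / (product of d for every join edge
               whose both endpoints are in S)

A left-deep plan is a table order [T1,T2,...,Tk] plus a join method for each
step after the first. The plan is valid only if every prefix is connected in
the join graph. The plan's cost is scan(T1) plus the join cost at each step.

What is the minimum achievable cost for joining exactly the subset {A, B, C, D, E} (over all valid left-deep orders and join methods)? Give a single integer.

Selinger DP over subsets of {A,B,C,D,E}:
  {A}: scan cost=200, card=200
  {B}: scan cost=40, card=40
  {E}: scan cost=400, card=400
  {D}: scan cost=150, card=150
  {C}: scan cost=100, card=100
  {AB}: card=1600; try (B,hash)→880, (A,nl_idx)→1960, (A,merge)→2120, (B,merge)→2280, (B,nl_idx)→3000, (A,hash)→3280 …(+2); best=880 via (B,hash)
  {AE}: card=1600; try (A,hash)→4000, (A,nl_idx)→5200, (E,merge)→6000, (A,merge)→6200, (E,hash)→7600, (E,nl)→80200 …(+1); best=4000 via (A,hash)
  {AD}: card=6000; try (D,hash)→2800, (A,merge)→3300, (D,merge)→3350, (A,hash)→3500, (A,nl_idx)→7350, (A,nl)→30150 …(+1); best=2800 via (D,hash)
  {AC}: card=2000; try (C,hash)→1800, (A,merge)→2700, (C,merge)→2800, (A,nl_idx)→2900, (A,hash)→3400, (C,nl_idx)→3600 …(+2); best=1800 via (C,hash)
  {ABE}: card=12800; try (B,hash)→6080, (E,hash)→9680, (B,merge)→23480, (E,merge)→24080, (B,nl_idx)→26400, (B,nl)→68000 …(+1); best=6080 via (B,hash)
  {ABD}: card=48000; try (D,hash)→4880, (B,hash)→9280, (D,merge)→21430, (B,nl_idx)→86800, (B,merge)→87080, (D,nl)→240880 …(+1); best=4880 via (D,hash)
  {ABC}: card=16000; try (C,hash)→3880, (B,hash)→4280, (C,merge)→20880, (B,merge)→26080, (C,nl_idx)→28080, (B,nl_idx)→29800 …(+2); best=3880 via (C,hash)
  {ADE}: card=48000; try (D,hash)→8000, (E,hash)→16000, (D,merge)→24550, (E,merge)→90800, (D,nl)→244000, (E,nl)→2402800; best=8000 via (D,hash)
  {ACE}: card=16000; try (C,hash)→7000, (E,hash)→11000, (C,merge)→24000, (E,merge)→29800, (C,nl_idx)→31200, (C,nl)→164000 …(+1); best=7000 via (C,hash)
  {ACD}: card=60000; try (D,hash)→6200, (C,hash)→10200, (D,merge)→27150, (C,merge)→87600, (C,nl_idx)→104800, (D,nl)→301800 …(+1); best=6200 via (D,hash)
  {ABDE}: card=384000; try (D,hash)→21280, (B,hash)→56480, (E,hash)→60080, (D,merge)→199430, (B,nl_idx)→680000, (B,merge)→824280 …(+4); best=21280 via (D,hash)
  {ABCE}: card=128000; try (C,hash)→20280, (B,hash)→23480, (E,hash)→27080, (C,merge)→198880, (C,nl_idx)→223680, (B,nl_idx)→231000 …(+5); best=20280 via (C,hash)
  {ABCD}: card=480000; try (D,hash)→22280, (C,hash)→54280, (B,hash)→66680, (D,merge)→245230, (C,nl_idx)→820880, (C,merge)→821680 …(+5); best=22280 via (D,hash)
  {ACDE}: card=480000; try (D,hash)→25400, (C,hash)→57400, (E,hash)→73400, (D,merge)→248350, (C,nl_idx)→824000, (C,merge)→824800 …(+4); best=25400 via (D,hash)
  {ABCDE}: card=3840000; try (D,hash)→150680, (C,hash)→406680, (B,hash)→505880, (E,hash)→509480, (D,merge)→2325630, (C,nl_idx)→6549280 …(+8); best=150680 via (D,hash)

150680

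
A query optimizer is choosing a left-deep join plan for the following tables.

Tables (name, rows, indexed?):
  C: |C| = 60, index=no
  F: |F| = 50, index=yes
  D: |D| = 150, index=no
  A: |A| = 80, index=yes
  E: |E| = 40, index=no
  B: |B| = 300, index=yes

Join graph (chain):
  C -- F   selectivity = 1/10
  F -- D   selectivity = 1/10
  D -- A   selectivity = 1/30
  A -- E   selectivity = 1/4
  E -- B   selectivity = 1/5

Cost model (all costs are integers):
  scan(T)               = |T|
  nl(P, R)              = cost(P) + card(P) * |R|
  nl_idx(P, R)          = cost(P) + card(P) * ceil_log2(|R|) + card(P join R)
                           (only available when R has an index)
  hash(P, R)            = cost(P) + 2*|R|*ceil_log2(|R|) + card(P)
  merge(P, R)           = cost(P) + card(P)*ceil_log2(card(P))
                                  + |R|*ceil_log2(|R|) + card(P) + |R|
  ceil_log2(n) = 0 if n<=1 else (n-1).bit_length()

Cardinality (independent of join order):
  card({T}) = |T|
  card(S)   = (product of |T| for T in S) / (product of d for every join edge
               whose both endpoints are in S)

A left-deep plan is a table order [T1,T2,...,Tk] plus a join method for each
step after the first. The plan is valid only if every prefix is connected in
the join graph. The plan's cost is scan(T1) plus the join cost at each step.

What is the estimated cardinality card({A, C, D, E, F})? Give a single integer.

120000

Tables in S: A(80), C(60), D(150), E(40), F(50)
Edges inside S: C-F(d=10), F-D(d=10), D-A(d=30), A-E(d=4)
numerator = 80 * 60 * 150 * 40 * 50 = 1440000000
denominator = 10 * 10 * 30 * 4 = 12000
card(S) = 1440000000 / 12000 = 120000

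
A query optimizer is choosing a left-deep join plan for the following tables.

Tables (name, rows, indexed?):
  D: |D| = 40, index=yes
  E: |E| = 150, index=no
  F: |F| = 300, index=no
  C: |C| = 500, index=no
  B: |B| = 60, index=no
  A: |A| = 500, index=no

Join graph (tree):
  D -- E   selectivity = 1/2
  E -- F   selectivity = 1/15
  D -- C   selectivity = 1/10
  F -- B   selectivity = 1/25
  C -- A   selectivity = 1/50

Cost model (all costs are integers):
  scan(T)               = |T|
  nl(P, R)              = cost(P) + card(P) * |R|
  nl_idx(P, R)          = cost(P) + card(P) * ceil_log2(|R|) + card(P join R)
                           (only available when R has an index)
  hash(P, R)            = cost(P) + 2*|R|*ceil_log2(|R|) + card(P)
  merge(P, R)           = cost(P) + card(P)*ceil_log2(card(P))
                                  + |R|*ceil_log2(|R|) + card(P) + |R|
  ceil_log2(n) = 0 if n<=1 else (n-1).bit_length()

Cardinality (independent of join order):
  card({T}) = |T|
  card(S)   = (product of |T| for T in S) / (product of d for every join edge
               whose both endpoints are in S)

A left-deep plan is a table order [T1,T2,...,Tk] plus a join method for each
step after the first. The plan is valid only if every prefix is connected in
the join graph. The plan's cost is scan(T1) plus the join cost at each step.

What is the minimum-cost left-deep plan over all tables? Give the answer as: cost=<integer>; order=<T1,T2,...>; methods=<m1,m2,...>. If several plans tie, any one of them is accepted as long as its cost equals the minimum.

cost=7374120; order=F,B,E,D,C,A; methods=hash,hash,hash,hash,hash

Selinger DP (subsets sized 1..n):
  {D}: scan cost=40, card=40
  {E}: scan cost=150, card=150
  {F}: scan cost=300, card=300
  {C}: scan cost=500, card=500
  {B}: scan cost=60, card=60
  {A}: scan cost=500, card=500
  {DE}: card=3000; try (D,hash)→780, (E,merge)→1670, (D,merge)→1780, (E,hash)→2480, (D,nl_idx)→4050, (E,nl)→6040 …(+1); best=780 via (D,hash)
  {CD}: card=2000; try (D,hash)→1480, (C,merge)→5320, (D,nl_idx)→5500, (D,merge)→5780, (C,hash)→9080, (C,nl)→20040 …(+1); best=1480 via (D,hash)
  {EF}: card=3000; try (E,hash)→3000, (F,merge)→4500, (E,merge)→4650, (F,hash)→5700, (F,nl)→45150, (E,nl)→45300; best=3000 via (E,hash)
  {BF}: card=720; try (B,hash)→1320, (F,merge)→3480, (B,merge)→3720, (F,hash)→5520, (F,nl)→18060, (B,nl)→18300; best=1320 via (B,hash)
  {AC}: card=5000; try (C,hash)→10000, (A,hash)→10000, (C,merge)→10500, (A,merge)→10500, (C,nl)→250500, (A,nl)→250500; best=10000 via (C,hash)
  {DEF}: card=60000; try (D,hash)→6480, (F,hash)→9180, (D,merge)→42280, (F,merge)→42780, (D,nl_idx)→81000, (D,nl)→123000 …(+1); best=6480 via (D,hash)
  {CDE}: card=150000; try (E,hash)→5880, (C,hash)→12780, (E,merge)→26830, (C,merge)→44780, (E,nl)→301480, (C,nl)→1500780; best=5880 via (E,hash)
  {ACD}: card=20000; try (A,hash)→12480, (D,hash)→15480, (A,merge)→30480, (D,nl_idx)→60000, (D,merge)→80280, (D,nl)→210000 …(+1); best=12480 via (A,hash)
  {BEF}: card=7200; try (E,hash)→4440, (B,hash)→6720, (E,merge)→10590, (B,merge)→42420, (E,nl)→109320, (B,nl)→183000; best=4440 via (E,hash)
  {CDEF}: card=3000000; try (C,hash)→75480, (F,hash)→161280, (C,merge)→1031480, (F,merge)→2858880, (C,nl)→30006480, (F,nl)→45005880; best=75480 via (C,hash)
  {BDEF}: card=144000; try (D,hash)→12120, (B,hash)→67200, (D,merge)→105520, (D,nl_idx)→191640, (D,nl)→292440, (B,merge)→1026900 …(+1); best=12120 via (D,hash)
  {ACDE}: card=1500000; try (E,hash)→34880, (A,hash)→164880, (E,merge)→333830, (A,merge)→2860880, (E,nl)→3012480, (A,nl)→75005880; best=34880 via (E,hash)
  {BCDEF}: card=7200000; try (C,hash)→165120, (C,merge)→2753120, (B,hash)→3076200, (B,merge)→69075900, (C,nl)→72012120, (B,nl)→180075480; best=165120 via (C,hash)
  {ACDEF}: card=30000000; try (F,hash)→1540280, (A,hash)→3084480, (F,merge)→33037880, (A,merge)→69080480, (F,nl)→450034880, (A,nl)→1500075480; best=1540280 via (F,hash)
  {ABCDEF}: card=72000000; try (A,hash)→7374120, (B,hash)→31541000, (A,merge)→172970120, (B,merge)→781540700, (B,nl)→1801540280, (A,nl)→3600165120; best=7374120 via (A,hash)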